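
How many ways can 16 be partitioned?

A full systematic count gives 231.

231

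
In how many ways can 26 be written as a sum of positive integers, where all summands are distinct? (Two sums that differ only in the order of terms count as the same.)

165

A full systematic count gives 165.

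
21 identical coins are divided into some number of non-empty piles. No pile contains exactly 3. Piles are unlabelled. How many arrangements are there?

407

Direct enumeration gives 407 partitions.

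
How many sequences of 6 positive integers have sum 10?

A composition of 10 into 6 positive parts is chosen by placing 5 dividers among the 9 gaps between 10 units: C(9,5) = 126.

126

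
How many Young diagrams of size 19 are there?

Enumerating by decreasing first part gives 490 partitions in all.

490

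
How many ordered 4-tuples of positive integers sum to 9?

56

A composition of 9 into 4 positive parts is chosen by placing 3 dividers among the 8 gaps between 9 units: C(8,3) = 56.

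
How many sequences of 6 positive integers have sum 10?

Place 5 bars in the 9 internal gaps of a row of 10 dots: C(9,5) = 126.

126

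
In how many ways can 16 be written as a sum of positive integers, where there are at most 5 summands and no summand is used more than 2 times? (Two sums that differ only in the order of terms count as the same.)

80

Counting exhaustively, 80 partitions satisfy the conditions.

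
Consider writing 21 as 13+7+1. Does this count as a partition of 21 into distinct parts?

Yes

The parts sum to 21, and the condition 'all summands are distinct' holds.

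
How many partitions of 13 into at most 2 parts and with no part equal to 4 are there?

6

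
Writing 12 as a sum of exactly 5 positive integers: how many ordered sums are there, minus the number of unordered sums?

317

Compositions: C(11,4) = 330.
Unordered (partitions into 5 parts): 13.
Difference: 330 − 13 = 317.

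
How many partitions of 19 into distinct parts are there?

A partial list (first 12 by largest part):
19
18+1
17+2
16+3
16+2+1
15+4
15+3+1
14+5
14+4+1
14+3+2
13+6
13+5+1
…and 42 more, for 54 total.

54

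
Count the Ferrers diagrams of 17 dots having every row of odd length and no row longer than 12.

There are too many to list fully; the first 12 (by largest part) are:
11 + 5 + 1
11 + 3 + 3
11 + 3 + 1 + 1 + 1
11 + 1 + 1 + 1 + 1 + 1 + 1
9 + 7 + 1
9 + 5 + 3
9 + 5 + 1 + 1 + 1
9 + 3 + 3 + 1 + 1
9 + 3 + 1 + 1 + 1 + 1 + 1
9 + 1 + 1 + 1 + 1 + 1 + 1 + 1 + 1
7 + 7 + 3
7 + 7 + 1 + 1 + 1
…and 22 more, for 34 total.

34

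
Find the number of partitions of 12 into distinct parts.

The partitions of 12 that satisfy the conditions:
12
11,1
10,2
9,3
9,2,1
8,4
8,3,1
7,5
7,4,1
7,3,2
6,5,1
6,4,2
6,3,2,1
5,4,3
5,4,2,1

15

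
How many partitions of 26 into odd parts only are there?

165

Enumerating by decreasing first part gives 165 partitions in all.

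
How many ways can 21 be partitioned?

792

Systematic enumeration (by largest part, then next-largest, …) yields 792.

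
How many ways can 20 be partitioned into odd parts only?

64

There are too many to list fully; the first 12 (by largest part) are:
1 + 19
3 + 17
1 + 1 + 1 + 17
5 + 15
1 + 1 + 3 + 15
1 + 1 + 1 + 1 + 1 + 15
7 + 13
1 + 1 + 5 + 13
1 + 3 + 3 + 13
1 + 1 + 1 + 1 + 3 + 13
1 + 1 + 1 + 1 + 1 + 1 + 1 + 13
9 + 11
…and 52 more, for 64 total.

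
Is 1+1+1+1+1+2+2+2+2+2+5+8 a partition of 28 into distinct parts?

No

The parts sum to 28, and the condition 'all summands are distinct' is violated.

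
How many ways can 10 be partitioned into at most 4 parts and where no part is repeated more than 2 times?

20

Enumerating:
10
9,1
8,2
8,1,1
7,3
7,2,1
6,4
6,3,1
6,2,2
6,2,1,1
5,5
5,4,1
5,3,2
5,3,1,1
5,2,2,1
4,4,2
4,4,1,1
4,3,3
4,3,2,1
3,3,2,2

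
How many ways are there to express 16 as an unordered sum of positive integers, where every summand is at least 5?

6

Listing the qualifying partitions of 16:
16
11 + 5
10 + 6
9 + 7
8 + 8
6 + 5 + 5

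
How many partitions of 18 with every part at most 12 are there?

366

Counting exhaustively, 366 partitions satisfy the conditions.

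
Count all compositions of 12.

2048

There are 11 gaps and each independently is a cut or not, giving 2^11 = 2048.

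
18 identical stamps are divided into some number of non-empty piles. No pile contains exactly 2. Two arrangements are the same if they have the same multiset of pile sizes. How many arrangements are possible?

154

Enumerating by decreasing first part gives 154 partitions in all.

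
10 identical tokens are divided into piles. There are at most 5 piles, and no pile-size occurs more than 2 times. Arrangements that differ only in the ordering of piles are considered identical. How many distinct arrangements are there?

22

Enumerating:
10
9+1
8+2
8+1+1
7+3
7+2+1
6+4
6+3+1
6+2+2
6+2+1+1
5+5
5+4+1
5+3+2
5+3+1+1
5+2+2+1
4+4+2
4+4+1+1
4+3+3
4+3+2+1
4+2+2+1+1
3+3+2+2
3+3+2+1+1
Counting gives 22.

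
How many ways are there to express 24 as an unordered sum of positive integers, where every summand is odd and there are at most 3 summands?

They are:
1+23
3+21
5+19
7+17
9+15
11+13
Counting gives 6.

6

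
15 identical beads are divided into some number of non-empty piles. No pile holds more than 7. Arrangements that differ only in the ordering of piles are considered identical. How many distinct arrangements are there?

131

There are 131 such partitions.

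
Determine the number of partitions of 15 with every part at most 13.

A full systematic count gives 174.

174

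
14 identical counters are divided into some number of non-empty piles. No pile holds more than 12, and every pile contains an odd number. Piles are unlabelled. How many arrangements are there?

21

They are:
3+11
1+1+1+11
5+9
1+1+3+9
1+1+1+1+1+9
7+7
1+1+5+7
1+3+3+7
1+1+1+1+3+7
1+1+1+1+1+1+1+7
1+3+5+5
1+1+1+1+5+5
3+3+3+5
1+1+1+3+3+5
1+1+1+1+1+1+3+5
1+1+1+1+1+1+1+1+1+5
1+1+3+3+3+3
1+1+1+1+1+3+3+3
1+1+1+1+1+1+1+1+3+3
1+1+1+1+1+1+1+1+1+1+1+3
1+1+1+1+1+1+1+1+1+1+1+1+1+1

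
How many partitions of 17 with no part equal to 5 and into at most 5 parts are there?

Systematic enumeration (by largest part, then next-largest, …) yields 85.

85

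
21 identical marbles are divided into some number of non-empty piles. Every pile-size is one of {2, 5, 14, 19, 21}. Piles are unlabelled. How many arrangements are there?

5

The partitions of 21 that satisfy the conditions:
21
2, 19
2, 5, 14
2, 2, 2, 5, 5, 5
2, 2, 2, 2, 2, 2, 2, 2, 5
Counting gives 5.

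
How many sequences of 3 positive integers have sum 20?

By stars and bars with positive parts, the count is C(19,2) = 171.

171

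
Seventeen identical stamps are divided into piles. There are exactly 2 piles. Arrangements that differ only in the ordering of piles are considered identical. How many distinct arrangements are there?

Listing the qualifying partitions of 17:
16, 1
15, 2
14, 3
13, 4
12, 5
11, 6
10, 7
9, 8

8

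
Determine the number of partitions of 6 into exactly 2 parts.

3

Listing the qualifying partitions of 6:
5,1
4,2
3,3
Counting gives 3.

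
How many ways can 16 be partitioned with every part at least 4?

They are:
16
4,12
5,11
6,10
7,9
8,8
4,4,8
4,5,7
4,6,6
5,5,6
4,4,4,4
Counting gives 11.

11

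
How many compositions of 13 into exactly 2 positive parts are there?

12

A composition of 13 into 2 positive parts is chosen by placing 1 dividers among the 12 gaps between 13 units: C(12,1) = 12.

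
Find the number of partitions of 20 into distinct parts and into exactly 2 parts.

9

They are:
19 + 1
18 + 2
17 + 3
16 + 4
15 + 5
14 + 6
13 + 7
12 + 8
11 + 9
Counting gives 9.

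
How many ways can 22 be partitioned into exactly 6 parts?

Systematic enumeration (by largest part, then next-largest, …) yields 136.

136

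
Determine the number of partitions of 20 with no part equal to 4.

Systematic enumeration (by largest part, then next-largest, …) yields 396.

396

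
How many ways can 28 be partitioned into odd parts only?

222

Counting exhaustively, 222 partitions satisfy the conditions.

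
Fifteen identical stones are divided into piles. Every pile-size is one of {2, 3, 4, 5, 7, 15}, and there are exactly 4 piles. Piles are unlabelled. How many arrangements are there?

6

They are:
7, 4, 2, 2
7, 3, 3, 2
5, 5, 3, 2
5, 4, 4, 2
5, 4, 3, 3
4, 4, 4, 3
That's 6 in total.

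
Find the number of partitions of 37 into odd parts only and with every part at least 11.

3

Listing the qualifying partitions of 37:
37
15+11+11
13+13+11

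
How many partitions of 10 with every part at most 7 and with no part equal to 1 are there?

The partitions of 10 that satisfy the conditions:
7,3
6,4
6,2,2
5,5
5,3,2
4,4,2
4,3,3
4,2,2,2
3,3,2,2
2,2,2,2,2
Counting gives 10.

10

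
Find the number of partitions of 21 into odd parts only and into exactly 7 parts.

The partitions of 21 that satisfy the conditions:
15+1+1+1+1+1+1
13+3+1+1+1+1+1
11+5+1+1+1+1+1
11+3+3+1+1+1+1
9+7+1+1+1+1+1
9+5+3+1+1+1+1
9+3+3+3+1+1+1
7+7+3+1+1+1+1
7+5+5+1+1+1+1
7+5+3+3+1+1+1
7+3+3+3+3+1+1
5+5+5+3+1+1+1
5+5+3+3+3+1+1
5+3+3+3+3+3+1
3+3+3+3+3+3+3
Counting gives 15.

15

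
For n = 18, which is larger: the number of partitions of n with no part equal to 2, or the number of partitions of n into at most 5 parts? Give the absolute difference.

13

Partitions of 18 with no part equal to 2: 154.
Partitions of 18 into at most 5 parts: 141.
|154 − 141| = 13.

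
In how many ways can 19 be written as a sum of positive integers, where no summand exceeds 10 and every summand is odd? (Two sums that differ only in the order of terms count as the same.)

40

There are too many to list fully; the first 12 (by largest part) are:
1 + 9 + 9
3 + 7 + 9
1 + 1 + 1 + 7 + 9
5 + 5 + 9
1 + 1 + 3 + 5 + 9
1 + 1 + 1 + 1 + 1 + 5 + 9
1 + 3 + 3 + 3 + 9
1 + 1 + 1 + 1 + 3 + 3 + 9
1 + 1 + 1 + 1 + 1 + 1 + 1 + 3 + 9
1 + 1 + 1 + 1 + 1 + 1 + 1 + 1 + 1 + 1 + 9
5 + 7 + 7
1 + 1 + 3 + 7 + 7
…and 28 more, for 40 total.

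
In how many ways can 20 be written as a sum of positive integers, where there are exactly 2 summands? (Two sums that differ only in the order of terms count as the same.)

They are:
19+1
18+2
17+3
16+4
15+5
14+6
13+7
12+8
11+9
10+10
Counting gives 10.

10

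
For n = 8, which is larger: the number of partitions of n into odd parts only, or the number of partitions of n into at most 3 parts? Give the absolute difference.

Partitions of 8 into odd parts only: 6.
Partitions of 8 into at most 3 parts: 10.
|6 − 10| = 4.

4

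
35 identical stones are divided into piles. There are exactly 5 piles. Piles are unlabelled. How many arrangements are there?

Direct enumeration gives 674 partitions.

674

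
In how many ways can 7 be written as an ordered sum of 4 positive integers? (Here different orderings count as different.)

By stars and bars with positive parts, the count is C(6,3) = 20.

20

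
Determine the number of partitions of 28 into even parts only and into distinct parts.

Enumerating:
28
26, 2
24, 4
22, 6
22, 4, 2
20, 8
20, 6, 2
18, 10
18, 8, 2
18, 6, 4
16, 12
16, 10, 2
16, 8, 4
16, 6, 4, 2
14, 12, 2
14, 10, 4
14, 8, 6
14, 8, 4, 2
12, 10, 6
12, 10, 4, 2
12, 8, 6, 2
10, 8, 6, 4
That's 22 in total.

22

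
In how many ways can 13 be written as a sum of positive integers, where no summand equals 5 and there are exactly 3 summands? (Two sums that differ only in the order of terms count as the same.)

10

Listing the qualifying partitions of 13:
1,1,11
1,2,10
1,3,9
2,2,9
1,4,8
2,3,8
2,4,7
3,3,7
1,6,6
3,4,6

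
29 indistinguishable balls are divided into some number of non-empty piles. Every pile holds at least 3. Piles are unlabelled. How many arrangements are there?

Systematic enumeration (by largest part, then next-largest, …) yields 273.

273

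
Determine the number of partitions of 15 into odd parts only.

27

There are too many to list fully; the first 12 (by largest part) are:
15
13 + 1 + 1
11 + 3 + 1
11 + 1 + 1 + 1 + 1
9 + 5 + 1
9 + 3 + 3
9 + 3 + 1 + 1 + 1
9 + 1 + 1 + 1 + 1 + 1 + 1
7 + 7 + 1
7 + 5 + 3
7 + 5 + 1 + 1 + 1
7 + 3 + 3 + 1 + 1
…and 15 more, for 27 total.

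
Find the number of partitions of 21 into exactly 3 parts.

There are too many to list fully; the first 12 (by largest part) are:
19+1+1
18+2+1
17+3+1
17+2+2
16+4+1
16+3+2
15+5+1
15+4+2
15+3+3
14+6+1
14+5+2
14+4+3
…and 25 more, for 37 total.

37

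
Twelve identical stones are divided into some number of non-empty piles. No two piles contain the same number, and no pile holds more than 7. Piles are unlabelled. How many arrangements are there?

The partitions of 12 that satisfy the conditions:
5, 7
1, 4, 7
2, 3, 7
1, 5, 6
2, 4, 6
1, 2, 3, 6
3, 4, 5
1, 2, 4, 5

8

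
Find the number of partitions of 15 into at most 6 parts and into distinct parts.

27

A partial list (first 12 by largest part):
15
14+1
13+2
12+3
12+2+1
11+4
11+3+1
10+5
10+4+1
10+3+2
9+6
9+5+1
…and 15 more, for 27 total.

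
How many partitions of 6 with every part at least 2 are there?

Enumerating:
6
4 + 2
3 + 3
2 + 2 + 2
Counting gives 4.

4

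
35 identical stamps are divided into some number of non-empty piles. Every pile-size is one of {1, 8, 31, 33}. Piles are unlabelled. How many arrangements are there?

7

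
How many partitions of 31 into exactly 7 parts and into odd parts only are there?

There are too many to list fully; the first 12 (by largest part) are:
25 + 1 + 1 + 1 + 1 + 1 + 1
23 + 3 + 1 + 1 + 1 + 1 + 1
21 + 5 + 1 + 1 + 1 + 1 + 1
21 + 3 + 3 + 1 + 1 + 1 + 1
19 + 7 + 1 + 1 + 1 + 1 + 1
19 + 5 + 3 + 1 + 1 + 1 + 1
19 + 3 + 3 + 3 + 1 + 1 + 1
17 + 9 + 1 + 1 + 1 + 1 + 1
17 + 7 + 3 + 1 + 1 + 1 + 1
17 + 5 + 5 + 1 + 1 + 1 + 1
17 + 5 + 3 + 3 + 1 + 1 + 1
17 + 3 + 3 + 3 + 3 + 1 + 1
…and 53 more, for 65 total.

65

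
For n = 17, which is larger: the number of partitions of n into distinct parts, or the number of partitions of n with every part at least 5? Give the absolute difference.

31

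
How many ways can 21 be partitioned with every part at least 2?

165

There are 165 such partitions.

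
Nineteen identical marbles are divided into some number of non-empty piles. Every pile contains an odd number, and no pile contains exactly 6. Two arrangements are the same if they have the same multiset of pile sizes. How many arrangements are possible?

54

There are too many to list fully; the first 12 (by largest part) are:
19
17+1+1
15+3+1
15+1+1+1+1
13+5+1
13+3+3
13+3+1+1+1
13+1+1+1+1+1+1
11+7+1
11+5+3
11+5+1+1+1
11+3+3+1+1
…and 42 more, for 54 total.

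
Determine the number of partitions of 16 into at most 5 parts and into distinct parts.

A partial list (first 12 by largest part):
16
15+1
14+2
13+3
13+2+1
12+4
12+3+1
11+5
11+4+1
11+3+2
10+6
10+5+1
…and 20 more, for 32 total.

32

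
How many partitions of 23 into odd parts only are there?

104

Systematic enumeration (by largest part, then next-largest, …) yields 104.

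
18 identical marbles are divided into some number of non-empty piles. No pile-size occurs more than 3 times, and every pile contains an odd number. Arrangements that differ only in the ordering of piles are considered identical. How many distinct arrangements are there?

The partitions of 18 that satisfy the conditions:
17+1
15+3
15+1+1+1
13+5
13+3+1+1
11+7
11+5+1+1
11+3+3+1
9+9
9+7+1+1
9+5+3+1
9+3+3+3
9+3+3+1+1+1
7+7+3+1
7+5+5+1
7+5+3+3
7+5+3+1+1+1
7+3+3+3+1+1
5+5+5+3
5+5+5+1+1+1
5+5+3+3+1+1
Counting gives 21.

21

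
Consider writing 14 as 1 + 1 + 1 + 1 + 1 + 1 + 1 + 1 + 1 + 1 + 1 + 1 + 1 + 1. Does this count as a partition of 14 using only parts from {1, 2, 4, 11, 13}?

Yes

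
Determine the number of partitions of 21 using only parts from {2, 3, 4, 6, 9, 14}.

A partial list (first 12 by largest part):
3,4,14
2,2,3,14
3,9,9
6,6,9
2,4,6,9
3,3,6,9
2,2,2,6,9
4,4,4,9
2,2,4,4,9
2,3,3,4,9
2,2,2,2,4,9
3,3,3,3,9
…and 25 more, for 37 total.

37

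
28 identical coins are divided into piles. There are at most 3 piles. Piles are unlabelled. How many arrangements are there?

A full systematic count gives 80.

80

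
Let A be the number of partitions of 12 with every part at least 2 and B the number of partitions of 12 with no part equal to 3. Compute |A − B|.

Partitions of 12 with every part at least 2: 21.
Partitions of 12 with no part equal to 3: 47.
|21 − 47| = 26.

26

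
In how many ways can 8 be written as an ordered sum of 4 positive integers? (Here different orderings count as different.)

By stars and bars with positive parts, the count is C(7,3) = 35.

35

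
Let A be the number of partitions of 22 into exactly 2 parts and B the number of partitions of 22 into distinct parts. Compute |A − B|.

78

Partitions of 22 into exactly 2 parts: 11.
Partitions of 22 into distinct parts: 89.
|11 − 89| = 78.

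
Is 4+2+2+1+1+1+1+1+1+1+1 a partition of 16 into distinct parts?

The parts sum to 16, and the condition 'all summands are distinct' is violated.

No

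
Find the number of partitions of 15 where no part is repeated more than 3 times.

A full systematic count gives 105.

105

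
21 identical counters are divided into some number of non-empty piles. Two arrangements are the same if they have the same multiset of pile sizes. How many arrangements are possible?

792

A full systematic count gives 792.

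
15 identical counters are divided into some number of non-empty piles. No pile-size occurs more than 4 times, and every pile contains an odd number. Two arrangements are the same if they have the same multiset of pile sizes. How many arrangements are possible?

16

Listing the qualifying partitions of 15:
15
13 + 1 + 1
11 + 3 + 1
11 + 1 + 1 + 1 + 1
9 + 5 + 1
9 + 3 + 3
9 + 3 + 1 + 1 + 1
7 + 7 + 1
7 + 5 + 3
7 + 5 + 1 + 1 + 1
7 + 3 + 3 + 1 + 1
5 + 5 + 5
5 + 5 + 3 + 1 + 1
5 + 3 + 3 + 3 + 1
5 + 3 + 3 + 1 + 1 + 1 + 1
3 + 3 + 3 + 3 + 1 + 1 + 1
That's 16 in total.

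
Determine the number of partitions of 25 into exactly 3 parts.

52

There are too many to list fully; the first 12 (by largest part) are:
23, 1, 1
22, 2, 1
21, 3, 1
21, 2, 2
20, 4, 1
20, 3, 2
19, 5, 1
19, 4, 2
19, 3, 3
18, 6, 1
18, 5, 2
18, 4, 3
…and 40 more, for 52 total.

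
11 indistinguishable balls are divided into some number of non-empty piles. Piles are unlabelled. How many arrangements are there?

56

There are too many to list fully; the first 12 (by largest part) are:
11
10+1
9+2
9+1+1
8+3
8+2+1
8+1+1+1
7+4
7+3+1
7+2+2
7+2+1+1
7+1+1+1+1
…and 44 more, for 56 total.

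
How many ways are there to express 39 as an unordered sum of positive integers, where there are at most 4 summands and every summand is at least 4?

Enumerating by decreasing first part gives 242 partitions in all.

242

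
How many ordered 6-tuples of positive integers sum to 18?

Equivalently, choose which 5 of the 17 gaps become plus signs: C(17,5) = 6188.

6188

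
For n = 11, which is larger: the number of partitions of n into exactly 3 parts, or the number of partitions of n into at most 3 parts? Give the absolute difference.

Partitions of 11 into exactly 3 parts: 10.
Partitions of 11 into at most 3 parts: 16.
|10 − 16| = 6.

6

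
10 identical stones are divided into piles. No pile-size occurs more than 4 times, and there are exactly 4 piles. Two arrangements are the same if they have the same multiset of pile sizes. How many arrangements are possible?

Enumerating:
7,1,1,1
6,2,1,1
5,3,1,1
5,2,2,1
4,4,1,1
4,3,2,1
4,2,2,2
3,3,3,1
3,3,2,2

9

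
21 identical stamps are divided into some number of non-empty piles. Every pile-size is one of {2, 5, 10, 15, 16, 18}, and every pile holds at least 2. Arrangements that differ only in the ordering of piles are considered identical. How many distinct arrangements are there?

5

They are:
5 + 16
2 + 2 + 2 + 15
2 + 2 + 2 + 5 + 10
2 + 2 + 2 + 5 + 5 + 5
2 + 2 + 2 + 2 + 2 + 2 + 2 + 2 + 5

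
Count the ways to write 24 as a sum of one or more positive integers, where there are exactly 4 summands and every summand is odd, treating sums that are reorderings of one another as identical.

They are:
1, 1, 1, 21
1, 1, 3, 19
1, 1, 5, 17
1, 3, 3, 17
1, 1, 7, 15
1, 3, 5, 15
3, 3, 3, 15
1, 1, 9, 13
1, 3, 7, 13
1, 5, 5, 13
3, 3, 5, 13
1, 1, 11, 11
1, 3, 9, 11
1, 5, 7, 11
3, 3, 7, 11
3, 5, 5, 11
1, 5, 9, 9
3, 3, 9, 9
1, 7, 7, 9
3, 5, 7, 9
5, 5, 5, 9
3, 7, 7, 7
5, 5, 7, 7
That's 23 in total.

23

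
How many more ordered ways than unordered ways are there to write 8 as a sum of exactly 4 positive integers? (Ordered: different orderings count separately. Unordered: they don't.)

30

Compositions: C(7,3) = 35.
Unordered (partitions into 4 parts): 5.
Difference: 35 − 5 = 30.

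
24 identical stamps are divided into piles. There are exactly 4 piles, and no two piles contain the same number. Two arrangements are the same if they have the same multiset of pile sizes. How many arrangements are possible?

47

There are too many to list fully; the first 12 (by largest part) are:
1+2+3+18
1+2+4+17
1+2+5+16
1+3+4+16
1+2+6+15
1+3+5+15
2+3+4+15
1+2+7+14
1+3+6+14
1+4+5+14
2+3+5+14
1+2+8+13
…and 35 more, for 47 total.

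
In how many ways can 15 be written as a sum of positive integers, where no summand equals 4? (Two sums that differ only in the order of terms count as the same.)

120

Direct enumeration gives 120 partitions.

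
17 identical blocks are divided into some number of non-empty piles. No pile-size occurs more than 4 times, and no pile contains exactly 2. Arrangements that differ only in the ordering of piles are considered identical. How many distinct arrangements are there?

85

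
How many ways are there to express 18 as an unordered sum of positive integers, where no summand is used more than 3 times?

Direct enumeration gives 208 partitions.

208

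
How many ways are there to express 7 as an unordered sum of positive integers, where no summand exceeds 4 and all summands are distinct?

2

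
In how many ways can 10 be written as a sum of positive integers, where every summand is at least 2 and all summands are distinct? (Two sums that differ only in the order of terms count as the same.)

Enumerating:
10
8, 2
7, 3
6, 4
5, 3, 2

5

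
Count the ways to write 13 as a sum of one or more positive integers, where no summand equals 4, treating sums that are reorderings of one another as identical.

71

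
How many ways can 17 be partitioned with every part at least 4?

Listing the qualifying partitions of 17:
17
4,13
5,12
6,11
7,10
8,9
4,4,9
4,5,8
4,6,7
5,5,7
5,6,6
4,4,4,5
That's 12 in total.

12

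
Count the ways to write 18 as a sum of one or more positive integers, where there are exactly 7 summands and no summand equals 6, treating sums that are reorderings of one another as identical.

38

There are too many to list fully; the first 12 (by largest part) are:
12 + 1 + 1 + 1 + 1 + 1 + 1
11 + 2 + 1 + 1 + 1 + 1 + 1
10 + 3 + 1 + 1 + 1 + 1 + 1
10 + 2 + 2 + 1 + 1 + 1 + 1
9 + 4 + 1 + 1 + 1 + 1 + 1
9 + 3 + 2 + 1 + 1 + 1 + 1
9 + 2 + 2 + 2 + 1 + 1 + 1
8 + 5 + 1 + 1 + 1 + 1 + 1
8 + 4 + 2 + 1 + 1 + 1 + 1
8 + 3 + 3 + 1 + 1 + 1 + 1
8 + 3 + 2 + 2 + 1 + 1 + 1
8 + 2 + 2 + 2 + 2 + 1 + 1
…and 26 more, for 38 total.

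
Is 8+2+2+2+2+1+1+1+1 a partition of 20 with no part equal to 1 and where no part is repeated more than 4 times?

No

The parts sum to 20, and the condition 'no summand equals 1' is violated.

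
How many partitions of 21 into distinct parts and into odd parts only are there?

8

The partitions of 21 that satisfy the conditions:
21
17, 3, 1
15, 5, 1
13, 7, 1
13, 5, 3
11, 9, 1
11, 7, 3
9, 7, 5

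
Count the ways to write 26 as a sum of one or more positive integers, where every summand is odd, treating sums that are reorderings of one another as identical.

165

Enumerating by decreasing first part gives 165 partitions in all.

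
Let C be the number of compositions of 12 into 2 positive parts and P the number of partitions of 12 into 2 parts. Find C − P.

Compositions: C(11,1) = 11.
Partitions of 12 into exactly 2 parts: 6.
Difference: 11 − 6 = 5.

5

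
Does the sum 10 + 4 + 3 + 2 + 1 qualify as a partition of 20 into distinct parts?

The parts sum to 20, and the condition 'all summands are distinct' holds.

Yes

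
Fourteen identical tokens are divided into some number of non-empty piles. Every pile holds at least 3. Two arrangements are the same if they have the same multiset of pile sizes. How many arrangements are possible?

Enumerating:
14
11,3
10,4
9,5
8,6
8,3,3
7,7
7,4,3
6,5,3
6,4,4
5,5,4
5,3,3,3
4,4,3,3

13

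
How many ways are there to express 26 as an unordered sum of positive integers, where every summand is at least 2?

478

There are 478 such partitions.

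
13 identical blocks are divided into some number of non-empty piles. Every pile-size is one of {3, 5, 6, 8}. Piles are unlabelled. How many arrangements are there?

Enumerating:
8, 5
5, 5, 3
Counting gives 2.

2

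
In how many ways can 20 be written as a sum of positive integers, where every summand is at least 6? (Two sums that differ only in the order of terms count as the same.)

Enumerating:
20
14, 6
13, 7
12, 8
11, 9
10, 10
8, 6, 6
7, 7, 6

8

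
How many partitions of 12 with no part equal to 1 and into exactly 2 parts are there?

They are:
10 + 2
9 + 3
8 + 4
7 + 5
6 + 6

5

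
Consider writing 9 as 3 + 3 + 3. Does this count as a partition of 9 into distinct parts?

No

The parts sum to 9, and the condition 'all summands are distinct' is violated.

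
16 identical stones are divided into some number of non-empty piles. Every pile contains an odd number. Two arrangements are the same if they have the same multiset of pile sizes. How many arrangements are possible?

There are too many to list fully; the first 12 (by largest part) are:
15 + 1
13 + 3
13 + 1 + 1 + 1
11 + 5
11 + 3 + 1 + 1
11 + 1 + 1 + 1 + 1 + 1
9 + 7
9 + 5 + 1 + 1
9 + 3 + 3 + 1
9 + 3 + 1 + 1 + 1 + 1
9 + 1 + 1 + 1 + 1 + 1 + 1 + 1
7 + 7 + 1 + 1
…and 20 more, for 32 total.

32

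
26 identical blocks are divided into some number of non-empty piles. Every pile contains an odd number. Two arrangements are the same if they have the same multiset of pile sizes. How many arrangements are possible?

165

Enumerating by decreasing first part gives 165 partitions in all.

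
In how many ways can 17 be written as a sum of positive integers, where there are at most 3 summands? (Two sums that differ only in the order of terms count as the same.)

33

A partial list (first 12 by largest part):
17
1, 16
2, 15
1, 1, 15
3, 14
1, 2, 14
4, 13
1, 3, 13
2, 2, 13
5, 12
1, 4, 12
2, 3, 12
…and 21 more, for 33 total.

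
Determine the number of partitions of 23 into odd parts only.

Counting exhaustively, 104 partitions satisfy the conditions.

104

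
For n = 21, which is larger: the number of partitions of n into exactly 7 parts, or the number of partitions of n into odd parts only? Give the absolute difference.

Partitions of 21 into exactly 7 parts: 105.
Partitions of 21 into odd parts only: 76.
|105 − 76| = 29.

29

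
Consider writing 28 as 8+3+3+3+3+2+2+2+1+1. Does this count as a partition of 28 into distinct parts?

No

The parts sum to 28, and the condition 'all summands are distinct' is violated.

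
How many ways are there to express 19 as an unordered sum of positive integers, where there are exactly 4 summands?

A partial list (first 12 by largest part):
16,1,1,1
15,2,1,1
14,3,1,1
14,2,2,1
13,4,1,1
13,3,2,1
13,2,2,2
12,5,1,1
12,4,2,1
12,3,3,1
12,3,2,2
11,6,1,1
…and 42 more, for 54 total.

54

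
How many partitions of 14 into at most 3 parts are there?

24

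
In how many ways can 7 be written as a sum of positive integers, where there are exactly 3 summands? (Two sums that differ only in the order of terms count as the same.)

Listing the qualifying partitions of 7:
5, 1, 1
4, 2, 1
3, 3, 1
3, 2, 2
That's 4 in total.

4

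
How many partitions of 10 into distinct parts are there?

They are:
10
9,1
8,2
7,3
7,2,1
6,4
6,3,1
5,4,1
5,3,2
4,3,2,1

10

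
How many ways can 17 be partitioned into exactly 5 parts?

47

A partial list (first 12 by largest part):
1 + 1 + 1 + 1 + 13
1 + 1 + 1 + 2 + 12
1 + 1 + 1 + 3 + 11
1 + 1 + 2 + 2 + 11
1 + 1 + 1 + 4 + 10
1 + 1 + 2 + 3 + 10
1 + 2 + 2 + 2 + 10
1 + 1 + 1 + 5 + 9
1 + 1 + 2 + 4 + 9
1 + 1 + 3 + 3 + 9
1 + 2 + 2 + 3 + 9
2 + 2 + 2 + 2 + 9
…and 35 more, for 47 total.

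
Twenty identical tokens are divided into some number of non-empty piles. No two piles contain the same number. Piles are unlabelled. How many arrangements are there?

64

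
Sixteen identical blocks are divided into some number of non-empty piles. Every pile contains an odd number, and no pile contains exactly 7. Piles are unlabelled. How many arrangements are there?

24

Listing the qualifying partitions of 16:
15+1
13+3
13+1+1+1
11+5
11+3+1+1
11+1+1+1+1+1
9+5+1+1
9+3+3+1
9+3+1+1+1+1
9+1+1+1+1+1+1+1
5+5+5+1
5+5+3+3
5+5+3+1+1+1
5+5+1+1+1+1+1+1
5+3+3+3+1+1
5+3+3+1+1+1+1+1
5+3+1+1+1+1+1+1+1+1
5+1+1+1+1+1+1+1+1+1+1+1
3+3+3+3+3+1
3+3+3+3+1+1+1+1
3+3+3+1+1+1+1+1+1+1
3+3+1+1+1+1+1+1+1+1+1+1
3+1+1+1+1+1+1+1+1+1+1+1+1+1
1+1+1+1+1+1+1+1+1+1+1+1+1+1+1+1
Counting gives 24.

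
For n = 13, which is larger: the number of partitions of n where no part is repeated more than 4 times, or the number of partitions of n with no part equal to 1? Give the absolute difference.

Partitions of 13 where no part is repeated more than 4 times: 76.
Partitions of 13 with no part equal to 1: 24.
|76 − 24| = 52.

52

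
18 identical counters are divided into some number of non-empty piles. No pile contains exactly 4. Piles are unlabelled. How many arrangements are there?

250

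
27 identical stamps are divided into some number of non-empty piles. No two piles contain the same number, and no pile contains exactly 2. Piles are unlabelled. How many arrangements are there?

110

There are 110 such partitions.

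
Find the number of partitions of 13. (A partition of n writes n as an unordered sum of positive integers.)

There are 101 such partitions.

101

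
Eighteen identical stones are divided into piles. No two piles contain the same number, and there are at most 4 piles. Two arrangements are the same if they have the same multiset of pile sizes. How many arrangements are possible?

43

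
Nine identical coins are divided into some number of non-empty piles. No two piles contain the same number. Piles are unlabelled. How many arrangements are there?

8

The partitions of 9 that satisfy the conditions:
9
8,1
7,2
6,3
6,2,1
5,4
5,3,1
4,3,2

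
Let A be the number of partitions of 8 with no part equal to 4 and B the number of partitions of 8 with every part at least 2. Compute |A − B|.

10

Partitions of 8 with no part equal to 4: 17.
Partitions of 8 with every part at least 2: 7.
|17 − 7| = 10.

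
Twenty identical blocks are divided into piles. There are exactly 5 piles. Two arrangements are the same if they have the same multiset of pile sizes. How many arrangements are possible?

84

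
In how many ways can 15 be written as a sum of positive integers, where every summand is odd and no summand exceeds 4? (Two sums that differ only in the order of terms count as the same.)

6

The partitions of 15 that satisfy the conditions:
3 + 3 + 3 + 3 + 3
3 + 3 + 3 + 3 + 1 + 1 + 1
3 + 3 + 3 + 1 + 1 + 1 + 1 + 1 + 1
3 + 3 + 1 + 1 + 1 + 1 + 1 + 1 + 1 + 1 + 1
3 + 1 + 1 + 1 + 1 + 1 + 1 + 1 + 1 + 1 + 1 + 1 + 1
1 + 1 + 1 + 1 + 1 + 1 + 1 + 1 + 1 + 1 + 1 + 1 + 1 + 1 + 1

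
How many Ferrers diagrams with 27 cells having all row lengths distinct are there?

There are 192 such partitions.

192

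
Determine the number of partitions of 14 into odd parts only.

22

Listing the qualifying partitions of 14:
13+1
11+3
11+1+1+1
9+5
9+3+1+1
9+1+1+1+1+1
7+7
7+5+1+1
7+3+3+1
7+3+1+1+1+1
7+1+1+1+1+1+1+1
5+5+3+1
5+5+1+1+1+1
5+3+3+3
5+3+3+1+1+1
5+3+1+1+1+1+1+1
5+1+1+1+1+1+1+1+1+1
3+3+3+3+1+1
3+3+3+1+1+1+1+1
3+3+1+1+1+1+1+1+1+1
3+1+1+1+1+1+1+1+1+1+1+1
1+1+1+1+1+1+1+1+1+1+1+1+1+1
Counting gives 22.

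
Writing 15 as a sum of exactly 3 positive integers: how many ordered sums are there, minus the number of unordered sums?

Compositions: C(14,2) = 91.
Partitions of 15 into exactly 3 parts: 19.
Difference: 91 − 19 = 72.

72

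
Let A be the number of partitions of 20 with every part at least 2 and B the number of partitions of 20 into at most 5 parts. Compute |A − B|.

55

Partitions of 20 with every part at least 2: 137.
Partitions of 20 into at most 5 parts: 192.
|137 − 192| = 55.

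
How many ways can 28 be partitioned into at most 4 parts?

Counting exhaustively, 249 partitions satisfy the conditions.

249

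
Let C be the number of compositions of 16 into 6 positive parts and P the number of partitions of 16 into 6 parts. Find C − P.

Compositions: C(15,5) = 3003.
Unordered (partitions into 6 parts): 35.
Difference: 3003 − 35 = 2968.

2968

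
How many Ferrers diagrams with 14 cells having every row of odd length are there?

Enumerating:
13 + 1
11 + 3
11 + 1 + 1 + 1
9 + 5
9 + 3 + 1 + 1
9 + 1 + 1 + 1 + 1 + 1
7 + 7
7 + 5 + 1 + 1
7 + 3 + 3 + 1
7 + 3 + 1 + 1 + 1 + 1
7 + 1 + 1 + 1 + 1 + 1 + 1 + 1
5 + 5 + 3 + 1
5 + 5 + 1 + 1 + 1 + 1
5 + 3 + 3 + 3
5 + 3 + 3 + 1 + 1 + 1
5 + 3 + 1 + 1 + 1 + 1 + 1 + 1
5 + 1 + 1 + 1 + 1 + 1 + 1 + 1 + 1 + 1
3 + 3 + 3 + 3 + 1 + 1
3 + 3 + 3 + 1 + 1 + 1 + 1 + 1
3 + 3 + 1 + 1 + 1 + 1 + 1 + 1 + 1 + 1
3 + 1 + 1 + 1 + 1 + 1 + 1 + 1 + 1 + 1 + 1 + 1
1 + 1 + 1 + 1 + 1 + 1 + 1 + 1 + 1 + 1 + 1 + 1 + 1 + 1

22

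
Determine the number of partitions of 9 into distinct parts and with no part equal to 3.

Listing the qualifying partitions of 9:
9
8,1
7,2
6,2,1
5,4

5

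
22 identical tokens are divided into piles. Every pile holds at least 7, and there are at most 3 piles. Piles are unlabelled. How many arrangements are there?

They are:
22
15, 7
14, 8
13, 9
12, 10
11, 11
8, 7, 7
That's 7 in total.

7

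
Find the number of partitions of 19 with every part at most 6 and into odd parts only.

Enumerating:
5 + 5 + 5 + 3 + 1
5 + 5 + 5 + 1 + 1 + 1 + 1
5 + 5 + 3 + 3 + 3
5 + 5 + 3 + 3 + 1 + 1 + 1
5 + 5 + 3 + 1 + 1 + 1 + 1 + 1 + 1
5 + 5 + 1 + 1 + 1 + 1 + 1 + 1 + 1 + 1 + 1
5 + 3 + 3 + 3 + 3 + 1 + 1
5 + 3 + 3 + 3 + 1 + 1 + 1 + 1 + 1
5 + 3 + 3 + 1 + 1 + 1 + 1 + 1 + 1 + 1 + 1
5 + 3 + 1 + 1 + 1 + 1 + 1 + 1 + 1 + 1 + 1 + 1 + 1
5 + 1 + 1 + 1 + 1 + 1 + 1 + 1 + 1 + 1 + 1 + 1 + 1 + 1 + 1
3 + 3 + 3 + 3 + 3 + 3 + 1
3 + 3 + 3 + 3 + 3 + 1 + 1 + 1 + 1
3 + 3 + 3 + 3 + 1 + 1 + 1 + 1 + 1 + 1 + 1
3 + 3 + 3 + 1 + 1 + 1 + 1 + 1 + 1 + 1 + 1 + 1 + 1
3 + 3 + 1 + 1 + 1 + 1 + 1 + 1 + 1 + 1 + 1 + 1 + 1 + 1 + 1
3 + 1 + 1 + 1 + 1 + 1 + 1 + 1 + 1 + 1 + 1 + 1 + 1 + 1 + 1 + 1 + 1
1 + 1 + 1 + 1 + 1 + 1 + 1 + 1 + 1 + 1 + 1 + 1 + 1 + 1 + 1 + 1 + 1 + 1 + 1

18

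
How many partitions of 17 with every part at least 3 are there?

25

Enumerating:
17
14, 3
13, 4
12, 5
11, 6
11, 3, 3
10, 7
10, 4, 3
9, 8
9, 5, 3
9, 4, 4
8, 6, 3
8, 5, 4
8, 3, 3, 3
7, 7, 3
7, 6, 4
7, 5, 5
7, 4, 3, 3
6, 6, 5
6, 5, 3, 3
6, 4, 4, 3
5, 5, 4, 3
5, 4, 4, 4
5, 3, 3, 3, 3
4, 4, 3, 3, 3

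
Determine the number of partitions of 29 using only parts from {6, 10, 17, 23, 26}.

Listing the qualifying partitions of 29:
23+6
17+6+6

2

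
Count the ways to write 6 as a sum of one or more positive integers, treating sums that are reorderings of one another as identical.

11

They are:
6
5,1
4,2
4,1,1
3,3
3,2,1
3,1,1,1
2,2,2
2,2,1,1
2,1,1,1,1
1,1,1,1,1,1
Counting gives 11.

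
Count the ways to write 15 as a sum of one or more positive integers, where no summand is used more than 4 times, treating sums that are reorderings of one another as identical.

127

Enumerating by decreasing first part gives 127 partitions in all.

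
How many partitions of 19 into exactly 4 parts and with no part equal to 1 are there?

A partial list (first 12 by largest part):
13,2,2,2
12,3,2,2
11,4,2,2
11,3,3,2
10,5,2,2
10,4,3,2
10,3,3,3
9,6,2,2
9,5,3,2
9,4,4,2
9,4,3,3
8,7,2,2
…and 15 more, for 27 total.

27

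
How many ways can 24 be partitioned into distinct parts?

Systematic enumeration (by largest part, then next-largest, …) yields 122.

122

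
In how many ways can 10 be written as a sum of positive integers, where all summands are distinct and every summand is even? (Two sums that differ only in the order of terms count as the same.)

The partitions of 10 that satisfy the conditions:
10
2 + 8
4 + 6

3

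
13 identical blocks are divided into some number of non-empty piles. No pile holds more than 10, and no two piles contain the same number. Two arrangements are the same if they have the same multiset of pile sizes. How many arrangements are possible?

Listing the qualifying partitions of 13:
3, 10
1, 2, 10
4, 9
1, 3, 9
5, 8
1, 4, 8
2, 3, 8
6, 7
1, 5, 7
2, 4, 7
1, 2, 3, 7
2, 5, 6
3, 4, 6
1, 2, 4, 6
1, 3, 4, 5

15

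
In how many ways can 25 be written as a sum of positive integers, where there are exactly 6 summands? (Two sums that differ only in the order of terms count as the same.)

There are 235 such partitions.

235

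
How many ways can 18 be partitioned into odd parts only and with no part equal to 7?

A partial list (first 12 by largest part):
17,1
15,3
15,1,1,1
13,5
13,3,1,1
13,1,1,1,1,1
11,5,1,1
11,3,3,1
11,3,1,1,1,1
11,1,1,1,1,1,1,1
9,9
9,5,3,1
…and 22 more, for 34 total.

34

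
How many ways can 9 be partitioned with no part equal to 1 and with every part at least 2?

They are:
9
7,2
6,3
5,4
5,2,2
4,3,2
3,3,3
3,2,2,2

8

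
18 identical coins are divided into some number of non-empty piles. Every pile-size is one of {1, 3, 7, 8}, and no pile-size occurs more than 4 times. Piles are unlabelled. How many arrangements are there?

8

Listing the qualifying partitions of 18:
1+1+8+8
3+7+8
1+1+1+7+8
1+3+3+3+8
1+1+1+1+3+3+8
1+3+7+7
1+1+1+1+7+7
1+1+3+3+3+7
Counting gives 8.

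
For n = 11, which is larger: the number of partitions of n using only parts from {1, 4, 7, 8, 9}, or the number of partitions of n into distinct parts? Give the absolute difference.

Partitions of 11 using only parts from {1, 4, 7, 8, 9}: 7.
Partitions of 11 into distinct parts: 12.
|7 − 12| = 5.

5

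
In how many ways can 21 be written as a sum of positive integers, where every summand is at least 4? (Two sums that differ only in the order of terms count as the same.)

A partial list (first 12 by largest part):
21
4,17
5,16
6,15
7,14
8,13
4,4,13
9,12
4,5,12
10,11
4,6,11
5,5,11
…and 15 more, for 27 total.

27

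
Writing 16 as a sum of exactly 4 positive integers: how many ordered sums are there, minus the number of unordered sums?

421

Ordered (compositions into 4 parts): C(15,3) = 455.
Unordered (partitions into 4 parts): 34.
Difference: 455 − 34 = 421.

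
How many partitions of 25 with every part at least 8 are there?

7

Listing the qualifying partitions of 25:
25
8, 17
9, 16
10, 15
11, 14
12, 13
8, 8, 9
Counting gives 7.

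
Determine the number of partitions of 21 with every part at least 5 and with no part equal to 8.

12

The partitions of 21 that satisfy the conditions:
21
16 + 5
15 + 6
14 + 7
12 + 9
11 + 10
11 + 5 + 5
10 + 6 + 5
9 + 7 + 5
9 + 6 + 6
7 + 7 + 7
6 + 5 + 5 + 5
Counting gives 12.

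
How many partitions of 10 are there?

There are too many to list fully; the first 12 (by largest part) are:
10
1 + 9
2 + 8
1 + 1 + 8
3 + 7
1 + 2 + 7
1 + 1 + 1 + 7
4 + 6
1 + 3 + 6
2 + 2 + 6
1 + 1 + 2 + 6
1 + 1 + 1 + 1 + 6
…and 30 more, for 42 total.

42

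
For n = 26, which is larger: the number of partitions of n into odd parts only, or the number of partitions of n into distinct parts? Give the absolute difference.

0

Partitions of 26 into odd parts only: 165.
Partitions of 26 into distinct parts: 165.
|165 − 165| = 0.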